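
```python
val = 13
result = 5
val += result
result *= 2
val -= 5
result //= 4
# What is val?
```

Trace:
`val = 13` → val = 13
`result = 5` → result = 5
`val += result` → val = 18
`result *= 2` → result = 10
`val -= 5` → val = 13
`result //= 4` → result = 2
So val = 13

Answer: 13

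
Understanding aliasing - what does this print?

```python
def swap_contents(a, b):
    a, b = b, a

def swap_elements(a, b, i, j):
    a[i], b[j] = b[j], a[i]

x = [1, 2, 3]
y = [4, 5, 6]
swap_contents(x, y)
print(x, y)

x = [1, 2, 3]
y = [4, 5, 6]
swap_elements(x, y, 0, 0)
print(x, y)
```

Key concept: parameter rebinding vs mutation.
Step by step:
`x = [1, 2, 3]` → x = [1, 2, 3]
`y = [4, 5, 6]` → y = [4, 5, 6]
`swap_contents(x, y)` → no visible change to tracked variables
`print(x, y)` → prints [1, 2, 3] [4, 5, 6]
`x = [1, 2, 3]` → x = [1, 2, 3]
`y = [4, 5, 6]` → y = [4, 5, 6]
`swap_elements(x, y, 0, 0)` → x = [4, 2, 3]; y = [1, 5, 6]
`print(x, y)` → prints [4, 2, 3] [1, 5, 6]

Answer:
[1, 2, 3] [4, 5, 6]
[4, 2, 3] [1, 5, 6]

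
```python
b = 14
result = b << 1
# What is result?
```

Trace:
`b = 14` → b = 14
`result = b << 1` → result = 28
So result = 28

Answer: 28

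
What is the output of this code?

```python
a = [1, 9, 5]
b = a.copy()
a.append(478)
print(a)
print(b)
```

Key concept: list.copy() creates independent copy.
Step by step:
`a = [1, 9, 5]` → a = [1, 9, 5]
`b = a.copy()` → b = [1, 9, 5]
`a.append(478)` → a = [1, 9, 5, 478]
`print(a)` → prints [1, 9, 5, 478]
`print(b)` → prints [1, 9, 5]

Answer:
[1, 9, 5, 478]
[1, 9, 5]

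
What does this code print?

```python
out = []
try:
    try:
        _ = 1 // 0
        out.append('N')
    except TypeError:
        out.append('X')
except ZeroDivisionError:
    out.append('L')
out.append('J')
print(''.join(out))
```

Execution trace: 'L' (outer except ZeroDivisionError) → 'J' (after the try/except). Output: LJ

Answer: LJ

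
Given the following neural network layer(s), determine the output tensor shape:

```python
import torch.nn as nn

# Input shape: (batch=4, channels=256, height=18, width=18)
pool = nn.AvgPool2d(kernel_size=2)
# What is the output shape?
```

Input: (4, 256, 18, 18) -> Output: (4, 256, 9, 9)

Answer: (4, 256, 9, 9)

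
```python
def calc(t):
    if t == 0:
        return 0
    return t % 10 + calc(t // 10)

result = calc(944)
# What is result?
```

Sum of digits of 944: 4 + 4 + 9 = 17

Answer: 17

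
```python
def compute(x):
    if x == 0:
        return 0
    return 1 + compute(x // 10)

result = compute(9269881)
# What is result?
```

Count of digits of 9269881: 7

Answer: 7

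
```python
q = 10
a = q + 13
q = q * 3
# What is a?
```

Trace:
`q = 10` → q = 10
`a = q + 13` → a = 23
`q = q * 3` → q = 30
So a = 23

Answer: 23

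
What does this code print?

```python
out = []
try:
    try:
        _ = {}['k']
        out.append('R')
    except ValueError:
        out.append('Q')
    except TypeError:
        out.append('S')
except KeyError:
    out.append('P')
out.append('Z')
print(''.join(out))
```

Execution trace: 'P' (outer except KeyError) → 'Z' (after the try/except). Output: PZ

Answer: PZ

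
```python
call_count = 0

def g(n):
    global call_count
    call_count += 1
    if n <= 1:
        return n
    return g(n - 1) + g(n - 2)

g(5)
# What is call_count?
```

Calls(n) = 1 + Calls(n-1) + Calls(n-2); Calls(0)=Calls(1)=1. For n=5 this gives 15.

Answer: 15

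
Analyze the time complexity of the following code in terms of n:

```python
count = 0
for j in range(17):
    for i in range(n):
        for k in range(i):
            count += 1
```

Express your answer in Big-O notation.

Each loop level contributes: 1 × n × n. Multiplying the contributions gives O(n^2).

Answer: O(n^2)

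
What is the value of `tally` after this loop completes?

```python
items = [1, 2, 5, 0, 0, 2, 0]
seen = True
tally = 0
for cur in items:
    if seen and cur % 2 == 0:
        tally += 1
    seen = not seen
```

Count even values at even positions
`tally` takes the values: 0 → 1 → 2

Answer: 2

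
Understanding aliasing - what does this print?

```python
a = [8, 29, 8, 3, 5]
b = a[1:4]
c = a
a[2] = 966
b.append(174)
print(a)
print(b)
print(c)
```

Key concept: slice vs alias.
Step by step:
`a = [8, 29, 8, 3, 5]` → a = [8, 29, 8, 3, 5]
`b = a[1:4]` → b = [29, 8, 3]
`c = a` → c = [8, 29, 8, 3, 5] (same object as a)
`a[2] = 966` → a = [8, 29, 966, 3, 5] (same object as c); c = [8, 29, 966, 3, 5] (same object as a)
`b.append(174)` → b = [29, 8, 3, 174]
`print(a)` → prints [8, 29, 966, 3, 5]
`print(b)` → prints [29, 8, 3, 174]
`print(c)` → prints [8, 29, 966, 3, 5]

Answer:
[8, 29, 966, 3, 5]
[29, 8, 3, 174]
[8, 29, 966, 3, 5]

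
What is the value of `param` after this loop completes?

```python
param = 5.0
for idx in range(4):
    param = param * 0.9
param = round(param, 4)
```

Exponential decay: 5.0 * 0.9^4
`param` takes the values: 5.0 → 4.5 → 4.05 → 3.645 → 3.2805

Answer: 3.2805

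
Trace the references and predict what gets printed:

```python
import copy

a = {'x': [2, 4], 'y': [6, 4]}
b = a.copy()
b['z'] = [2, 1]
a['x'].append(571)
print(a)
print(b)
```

Key concept: shallow copy of dict with mutable values.
Step by step:
`a = {'x': [2, 4], 'y': [6, 4]}` → a = {'x': [2, 4], 'y': [6, 4]}
`b = a.copy()` → b = {'x': [2, 4], 'y': [6, 4]}
`b['z'] = [2, 1]` → b = {'x': [2, 4], 'y': [6, 4], 'z': [2, 1]}
`a['x'].append(571)` → a = {'x': [2, 4, 571], 'y': [6, 4]}; b = {'x': [2, 4, 571], 'y': [6, 4], 'z': [2, 1]}
`print(a)` → prints {'x': [2, 4, 571], 'y': [6, 4]}
`print(b)` → prints {'x': [2, 4, 571], 'y': [6, 4], 'z': [2, 1]}

Answer:
{'x': [2, 4, 571], 'y': [6, 4]}
{'x': [2, 4, 571], 'y': [6, 4], 'z': [2, 1]}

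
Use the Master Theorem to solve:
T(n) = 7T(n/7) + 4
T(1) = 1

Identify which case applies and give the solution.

a=7, b=7, f(n)=4. log_7(7) = 1. Since c=0 < 1, Case 1 applies: T(n) = Θ(n^log_b(a)) = O(n).

Answer: O(n) - Case 1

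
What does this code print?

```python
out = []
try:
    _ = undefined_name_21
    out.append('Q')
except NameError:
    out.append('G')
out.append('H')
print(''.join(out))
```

Execution trace: 'G' (except NameError) → 'H' (after the try/except). Output: GH

Answer: GH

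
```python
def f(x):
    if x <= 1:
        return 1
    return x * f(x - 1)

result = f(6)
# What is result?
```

f(6) = 6 * 5 * 4 * 3 * 2 * 1 = 720

Answer: 720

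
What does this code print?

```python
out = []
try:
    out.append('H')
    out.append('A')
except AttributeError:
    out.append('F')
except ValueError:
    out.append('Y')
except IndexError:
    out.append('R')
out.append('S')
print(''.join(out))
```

Execution trace: 'H' (try body) → 'A' (try body, no exception) → 'S' (after the try/except). Output: HAS

Answer: HAS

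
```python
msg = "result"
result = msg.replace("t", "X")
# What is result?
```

Trace:
`msg = "result"` → msg = 'result'
`result = msg.replace("t", "X")` → result = 'resulX'
So result = 'resulX'

Answer: 'resulX'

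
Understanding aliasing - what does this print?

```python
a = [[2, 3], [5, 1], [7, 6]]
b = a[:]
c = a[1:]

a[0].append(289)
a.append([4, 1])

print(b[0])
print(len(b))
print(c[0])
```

Key concept: slice with nested mutation.
Step by step:
`a = [[2, 3], [5, 1], [7, 6]]` → a = [[2, 3], [5, 1], [7, 6]]
`b = a[:]` → b = [[2, 3], [5, 1], [7, 6]]
`c = a[1:]` → c = [[5, 1], [7, 6]]
`a[0].append(289)` → a = [[2, 3, 289], [5, 1], [7, 6]]; b = [[2, 3, 289], [5, 1], [7, 6]]
`a.append([4, 1])` → a = [[2, 3, 289], [5, 1], [7, 6], [4, 1]]
`print(b[0])` → prints [2, 3, 289]
`print(len(b))` → prints 3
`print(c[0])` → prints [5, 1]

Answer:
[2, 3, 289]
3
[5, 1]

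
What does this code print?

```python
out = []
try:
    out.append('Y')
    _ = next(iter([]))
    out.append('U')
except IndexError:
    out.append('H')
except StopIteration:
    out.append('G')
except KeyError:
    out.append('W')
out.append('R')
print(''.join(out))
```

Execution trace: 'Y' (try body) → 'G' (except StopIteration) → 'R' (after the try/except). Output: YGR

Answer: YGR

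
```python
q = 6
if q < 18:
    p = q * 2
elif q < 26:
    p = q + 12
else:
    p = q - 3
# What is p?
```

Trace:
`q = 6` → q = 6
`if q < 18: ...` → q < 18 is True → p = 12
So p = 12

Answer: 12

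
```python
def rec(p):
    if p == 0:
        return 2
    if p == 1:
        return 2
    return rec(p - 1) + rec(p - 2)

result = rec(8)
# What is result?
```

Build up from base cases: rec(0)=2, rec(1)=2, rec(2)=4, rec(3)=6, rec(4)=10, rec(5)=16, rec(6)=26, ..., rec(8)=68

Answer: 68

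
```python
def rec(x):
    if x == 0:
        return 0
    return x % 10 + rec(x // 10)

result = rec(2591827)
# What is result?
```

Sum of digits of 2591827: 7 + 2 + 8 + 1 + 9 + 5 + 2 = 34

Answer: 34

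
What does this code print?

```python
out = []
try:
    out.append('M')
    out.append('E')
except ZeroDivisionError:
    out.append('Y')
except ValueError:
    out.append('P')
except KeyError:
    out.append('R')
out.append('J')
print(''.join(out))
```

Execution trace: 'M' (try body) → 'E' (try body, no exception) → 'J' (after the try/except). Output: MEJ

Answer: MEJ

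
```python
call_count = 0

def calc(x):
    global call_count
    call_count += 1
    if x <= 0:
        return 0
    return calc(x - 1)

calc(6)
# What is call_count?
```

Linear recursion stepping by 1: 7 calls from x=6 down to ≤0.

Answer: 7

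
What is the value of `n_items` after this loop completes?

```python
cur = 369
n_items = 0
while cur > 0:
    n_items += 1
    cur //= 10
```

Count digits by repeated division by 10
`n_items` takes the values: 0 → 1 → 2 → 3

Answer: 3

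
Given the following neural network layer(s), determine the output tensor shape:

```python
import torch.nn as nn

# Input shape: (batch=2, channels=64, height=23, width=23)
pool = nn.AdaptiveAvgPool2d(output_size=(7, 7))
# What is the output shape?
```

Input: (2, 64, 23, 23) -> Output: (2, 64, 7, 7)

Answer: (2, 64, 7, 7)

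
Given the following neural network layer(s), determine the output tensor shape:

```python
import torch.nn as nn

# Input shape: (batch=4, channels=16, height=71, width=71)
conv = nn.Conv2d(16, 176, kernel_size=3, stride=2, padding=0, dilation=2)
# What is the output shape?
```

Input: (4, 16, 71, 71) -> Output: (4, 176, 34, 34)

Answer: (4, 176, 34, 34)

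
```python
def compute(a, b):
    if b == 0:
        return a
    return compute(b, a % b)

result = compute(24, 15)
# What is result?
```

compute(24, 15) -> compute(15, 9) -> compute(9, 6) -> compute(6, 3) -> compute(3, 0) -> 3

Answer: 3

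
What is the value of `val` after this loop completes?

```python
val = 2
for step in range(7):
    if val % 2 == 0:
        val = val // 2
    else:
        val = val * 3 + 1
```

Collatz-style transformation from 2
`val` takes the values: 2 → 1 → 4 → 2 → 1 → 4 → 2 → 1

Answer: 1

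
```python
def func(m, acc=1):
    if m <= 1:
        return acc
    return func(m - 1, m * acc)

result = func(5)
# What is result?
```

Accumulator trace (n, acc): (5, 1) -> (4, 5) -> (3, 20) -> (2, 60) -> (1, 120) -> return 120

Answer: 120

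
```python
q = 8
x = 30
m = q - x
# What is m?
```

Trace:
`q = 8` → q = 8
`x = 30` → x = 30
`m = q - x` → m = -22
So m = -22

Answer: -22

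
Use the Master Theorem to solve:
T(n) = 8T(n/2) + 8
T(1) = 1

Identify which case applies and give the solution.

a=8, b=2, f(n)=8. log_2(8) = 3. Since c=0 < 3, Case 1 applies: T(n) = Θ(n^log_b(a)) = O(n^3).

Answer: O(n^3) - Case 1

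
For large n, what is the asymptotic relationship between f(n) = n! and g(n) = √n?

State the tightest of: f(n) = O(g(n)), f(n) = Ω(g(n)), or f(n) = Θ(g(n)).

n! vs √n: f(n) = Ω(g(n)) but not O(g(n)) — n! grows strictly faster than √n.

Answer: f(n) = Ω(g(n)) but not O(g(n)) — n! grows strictly faster than √n.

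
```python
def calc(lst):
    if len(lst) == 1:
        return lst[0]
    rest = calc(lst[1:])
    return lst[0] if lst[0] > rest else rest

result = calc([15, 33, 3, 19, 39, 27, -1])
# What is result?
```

Recursive max over [15, 33, 3, 19, 39, 27, -1] = 39

Answer: 39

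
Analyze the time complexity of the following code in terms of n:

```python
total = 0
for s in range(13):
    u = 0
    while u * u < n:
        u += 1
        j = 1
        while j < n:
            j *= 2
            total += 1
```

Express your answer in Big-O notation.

Each loop level contributes: 1 × √n × log n. Multiplying the contributions gives O(√n log n).

Answer: O(√n log n)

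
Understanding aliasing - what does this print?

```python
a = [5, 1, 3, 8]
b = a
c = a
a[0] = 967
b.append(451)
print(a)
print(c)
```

Key concept: multiple aliases.
Step by step:
`a = [5, 1, 3, 8]` → a = [5, 1, 3, 8]
`b = a` → b = [5, 1, 3, 8] (same object as a)
`c = a` → c = [5, 1, 3, 8] (same object as a, b)
`a[0] = 967` → a = [967, 1, 3, 8] (same object as b, c); b = [967, 1, 3, 8] (same object as a, c); c = [967, 1, 3, 8] (same object as a, b)
`b.append(451)` → a = [967, 1, 3, 8, 451] (same object as b, c); b = [967, 1, 3, 8, 451] (same object as a, c); c = [967, 1, 3, 8, 451] (same object as a, b)
`print(a)` → prints [967, 1, 3, 8, 451]
`print(c)` → prints [967, 1, 3, 8, 451]

Answer:
[967, 1, 3, 8, 451]
[967, 1, 3, 8, 451]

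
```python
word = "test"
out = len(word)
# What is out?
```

Trace:
`word = "test"` → word = 'test'
`out = len(word)` → out = 4
So out = 4

Answer: 4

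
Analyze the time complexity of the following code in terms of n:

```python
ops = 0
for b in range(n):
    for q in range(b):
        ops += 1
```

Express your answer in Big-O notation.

Each loop level contributes: n × n. Multiplying the contributions gives O(n^2).

Answer: O(n^2)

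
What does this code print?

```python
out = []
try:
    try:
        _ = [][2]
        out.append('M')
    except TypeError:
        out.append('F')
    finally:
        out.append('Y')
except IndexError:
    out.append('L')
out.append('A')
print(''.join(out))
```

Execution trace: 'Y' (inner finally) → 'L' (outer except IndexError) → 'A' (after the try/except). Output: YLA

Answer: YLA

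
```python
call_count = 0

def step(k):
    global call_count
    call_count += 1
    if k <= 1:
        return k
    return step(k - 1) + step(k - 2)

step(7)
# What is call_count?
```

Calls(k) = 1 + Calls(k-1) + Calls(k-2); Calls(0)=Calls(1)=1. For k=7 this gives 41.

Answer: 41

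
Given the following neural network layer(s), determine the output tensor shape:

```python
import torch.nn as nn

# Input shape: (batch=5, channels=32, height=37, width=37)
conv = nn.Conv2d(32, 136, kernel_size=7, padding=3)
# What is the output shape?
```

Input: (5, 32, 37, 37) -> Output: (5, 136, 37, 37)

Answer: (5, 136, 37, 37)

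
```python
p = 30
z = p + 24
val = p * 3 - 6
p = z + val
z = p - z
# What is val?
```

Trace:
`p = 30` → p = 30
`z = p + 24` → z = 54
`val = p * 3 - 6` → val = 84
`p = z + val` → p = 138
`z = p - z` → z = 84
So val = 84

Answer: 84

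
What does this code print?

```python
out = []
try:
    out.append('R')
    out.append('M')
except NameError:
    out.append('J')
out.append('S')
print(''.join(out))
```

Execution trace: 'R' (try body) → 'M' (try body, no exception) → 'S' (after the try/except). Output: RMS

Answer: RMS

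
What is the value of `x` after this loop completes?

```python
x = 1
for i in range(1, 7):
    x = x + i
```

Start at 1, add 1 through 6
`x` takes the values: 1 → 2 → 4 → 7 → 11 → 16 → 22

Answer: 22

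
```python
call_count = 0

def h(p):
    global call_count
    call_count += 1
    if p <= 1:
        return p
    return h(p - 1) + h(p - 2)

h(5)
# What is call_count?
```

Calls(p) = 1 + Calls(p-1) + Calls(p-2); Calls(0)=Calls(1)=1. For p=5 this gives 15.

Answer: 15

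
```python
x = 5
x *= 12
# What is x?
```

Trace:
`x = 5` → x = 5
`x *= 12` → x = 60
So x = 60

Answer: 60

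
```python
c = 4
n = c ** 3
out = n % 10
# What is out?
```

Trace:
`c = 4` → c = 4
`n = c ** 3` → n = 64
`out = n % 10` → out = 4
So out = 4

Answer: 4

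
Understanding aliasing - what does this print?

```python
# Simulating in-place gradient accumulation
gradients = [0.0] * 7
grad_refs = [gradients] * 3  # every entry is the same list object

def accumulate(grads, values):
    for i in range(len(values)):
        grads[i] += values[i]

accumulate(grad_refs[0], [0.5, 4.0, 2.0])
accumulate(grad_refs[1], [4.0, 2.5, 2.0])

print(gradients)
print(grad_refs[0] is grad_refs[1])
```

Key concept: gradient accumulation aliasing.
Step by step:
`gradients = [0.0] * 7` → gradients = [0.0, 0.0, 0.0, 0.0, 0.0, 0.0, 0.0]
`grad_refs = [gradients] * 3` → grad_refs = [[0.0, 0.0, 0.0, 0.0, 0.0, 0.0, 0.0], [0.0, 0.0, 0.0, 0.0, 0.0, 0.0, 0.0], [0.0, 0.0, 0.0, 0.0, 0.0, 0.0, 0.0]]
`accumulate(grad_refs[0], [0.5, 4.0, 2.0])` → gradients = [0.5, 4.0, 2.0, 0.0, 0.0, 0.0, 0.0]; grad_refs = [[0.5, 4.0, 2.0, 0.0, 0.0, 0.0, 0.0], [0.5, 4.0, 2.0, 0.0, 0.0, 0.0, 0.0], [0.5, 4.0, 2.0, 0.0, 0.0, 0.0, 0.0]]
`accumulate(grad_refs[1], [4.0, 2.5, 2.0])` → gradients = [4.5, 6.5, 4.0, 0.0, 0.0, 0.0, 0.0]; grad_refs = [[4.5, 6.5, 4.0, 0.0, 0.0, 0.0, 0.0], [4.5, 6.5, 4.0, 0.0, 0.0, 0.0, 0.0], [4.5, 6.5, 4.0, 0.0, 0.0, 0.0, 0.0]]
`print(gradients)` → prints [4.5, 6.5, 4.0, 0.0, 0.0, 0.0, 0.0]
`print(grad_refs[0] is grad_refs[1])` → prints True

Answer:
[4.5, 6.5, 4.0, 0.0, 0.0, 0.0, 0.0]
True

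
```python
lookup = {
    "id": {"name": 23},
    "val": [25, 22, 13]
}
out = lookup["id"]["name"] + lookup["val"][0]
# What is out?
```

Trace:
`lookup = { ...` → lookup = {'id': {'name': 23}, 'val': [25, 22, 13]}
`out = lookup["id"]["name"] + lookup["val"][0]` → out = 48
So out = 48

Answer: 48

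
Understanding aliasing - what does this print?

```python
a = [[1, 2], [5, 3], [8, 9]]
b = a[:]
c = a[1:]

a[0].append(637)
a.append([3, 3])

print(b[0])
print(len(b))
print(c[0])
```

Key concept: slice with nested mutation.
Step by step:
`a = [[1, 2], [5, 3], [8, 9]]` → a = [[1, 2], [5, 3], [8, 9]]
`b = a[:]` → b = [[1, 2], [5, 3], [8, 9]]
`c = a[1:]` → c = [[5, 3], [8, 9]]
`a[0].append(637)` → a = [[1, 2, 637], [5, 3], [8, 9]]; b = [[1, 2, 637], [5, 3], [8, 9]]
`a.append([3, 3])` → a = [[1, 2, 637], [5, 3], [8, 9], [3, 3]]
`print(b[0])` → prints [1, 2, 637]
`print(len(b))` → prints 3
`print(c[0])` → prints [5, 3]

Answer:
[1, 2, 637]
3
[5, 3]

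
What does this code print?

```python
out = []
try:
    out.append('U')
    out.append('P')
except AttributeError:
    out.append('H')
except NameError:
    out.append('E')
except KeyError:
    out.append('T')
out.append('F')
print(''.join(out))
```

Execution trace: 'U' (try body) → 'P' (try body, no exception) → 'F' (after the try/except). Output: UPF

Answer: UPF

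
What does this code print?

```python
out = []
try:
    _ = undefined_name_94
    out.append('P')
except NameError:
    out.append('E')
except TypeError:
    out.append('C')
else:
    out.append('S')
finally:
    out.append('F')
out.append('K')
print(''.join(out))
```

Execution trace: 'E' (except NameError) → 'F' (finally) → 'K' (after the try/except). Output: EFK

Answer: EFK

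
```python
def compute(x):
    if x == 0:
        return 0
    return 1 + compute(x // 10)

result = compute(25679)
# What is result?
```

Count of digits of 25679: 5

Answer: 5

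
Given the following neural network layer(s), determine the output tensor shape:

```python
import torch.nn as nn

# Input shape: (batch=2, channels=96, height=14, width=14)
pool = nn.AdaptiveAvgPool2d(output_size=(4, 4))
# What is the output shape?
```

Input: (2, 96, 14, 14) -> Output: (2, 96, 4, 4)

Answer: (2, 96, 4, 4)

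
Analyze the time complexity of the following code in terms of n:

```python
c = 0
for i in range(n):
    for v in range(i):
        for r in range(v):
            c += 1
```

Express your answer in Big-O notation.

Each loop level contributes: n × n × n. Multiplying the contributions gives O(n^3).

Answer: O(n^3)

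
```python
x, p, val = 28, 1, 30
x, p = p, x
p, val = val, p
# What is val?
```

Trace:
`x, p, val = 28, 1, 30` → x = 28; p = 1; val = 30
`x, p = p, x` → x = 1; p = 28
`p, val = val, p` → p = 30; val = 28
So val = 28

Answer: 28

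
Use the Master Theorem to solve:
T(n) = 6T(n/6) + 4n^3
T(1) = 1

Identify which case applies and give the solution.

a=6, b=6, f(n)=4n^3. log_6(6) = 1. Since c=3 > 1 and the regularity condition holds (6(n/6)^3 = (6/6^3)n^3 with 6/6^3 < 1), Case 3 applies: T(n) = Θ(f(n)) = O(n^3).

Answer: O(n^3) - Case 3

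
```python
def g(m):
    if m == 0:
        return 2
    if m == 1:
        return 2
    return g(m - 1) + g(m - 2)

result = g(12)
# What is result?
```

Build up from base cases: g(0)=2, g(1)=2, g(2)=4, g(3)=6, g(4)=10, g(5)=16, g(6)=26, ..., g(12)=466

Answer: 466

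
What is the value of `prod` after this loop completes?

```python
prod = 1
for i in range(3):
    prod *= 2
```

2^3 = 8
`prod` takes the values: 1 → 2 → 4 → 8

Answer: 8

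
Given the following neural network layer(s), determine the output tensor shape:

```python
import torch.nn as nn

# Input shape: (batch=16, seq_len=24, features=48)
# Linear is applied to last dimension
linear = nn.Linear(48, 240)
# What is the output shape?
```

Input: (16, 24, 48) -> Output: (16, 24, 240)

Answer: (16, 24, 240)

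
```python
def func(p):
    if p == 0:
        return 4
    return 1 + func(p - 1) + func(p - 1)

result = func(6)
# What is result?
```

func(p) = 1 + 2·func(p-1), func(0)=4. Closed form: (4+1)·2^6 - 1 = 319.

Answer: 319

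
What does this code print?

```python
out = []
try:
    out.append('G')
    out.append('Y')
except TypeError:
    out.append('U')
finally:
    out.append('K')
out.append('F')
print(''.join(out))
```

Execution trace: 'G' (try body) → 'Y' (try body, no exception) → 'K' (finally) → 'F' (after the try/except). Output: GYKF

Answer: GYKF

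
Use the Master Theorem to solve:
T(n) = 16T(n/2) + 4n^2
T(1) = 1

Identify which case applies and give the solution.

a=16, b=2, f(n)=4n^2. log_2(16) = 4. Since c=2 < 4, Case 1 applies: T(n) = Θ(n^log_b(a)) = O(n^4).

Answer: O(n^4) - Case 1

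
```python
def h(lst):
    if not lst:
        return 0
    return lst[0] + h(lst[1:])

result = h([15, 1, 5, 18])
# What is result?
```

15 + 1 + 5 + 18 + 0 = 39

Answer: 39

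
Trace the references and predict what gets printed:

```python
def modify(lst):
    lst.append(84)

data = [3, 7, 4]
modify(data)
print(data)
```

Key concept: function modifies passed list.
Step by step:
`data = [3, 7, 4]` → data = [3, 7, 4]
`modify(data)` → data = [3, 7, 4, 84]
`print(data)` → prints [3, 7, 4, 84]

Answer: [3, 7, 4, 84]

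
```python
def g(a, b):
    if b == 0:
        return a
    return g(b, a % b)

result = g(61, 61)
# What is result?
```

g(61, 61) -> g(61, 0) -> 61

Answer: 61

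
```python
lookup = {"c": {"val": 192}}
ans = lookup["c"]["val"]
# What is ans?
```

Trace:
`lookup = {"c": {"val": 192}}` → lookup = {'c': {'val': 192}}
`ans = lookup["c"]["val"]` → ans = 192
So ans = 192

Answer: 192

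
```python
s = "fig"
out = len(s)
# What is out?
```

Trace:
`s = "fig"` → s = 'fig'
`out = len(s)` → out = 3
So out = 3

Answer: 3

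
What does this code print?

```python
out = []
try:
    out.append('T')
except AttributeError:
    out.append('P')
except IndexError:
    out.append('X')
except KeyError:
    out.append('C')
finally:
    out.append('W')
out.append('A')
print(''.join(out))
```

Execution trace: 'T' (try body, no exception) → 'W' (finally) → 'A' (after the try/except). Output: TWA

Answer: TWA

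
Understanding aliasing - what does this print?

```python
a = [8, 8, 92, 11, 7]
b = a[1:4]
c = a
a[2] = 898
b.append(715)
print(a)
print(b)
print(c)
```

Key concept: slice vs alias.
Step by step:
`a = [8, 8, 92, 11, 7]` → a = [8, 8, 92, 11, 7]
`b = a[1:4]` → b = [8, 92, 11]
`c = a` → c = [8, 8, 92, 11, 7] (same object as a)
`a[2] = 898` → a = [8, 8, 898, 11, 7] (same object as c); c = [8, 8, 898, 11, 7] (same object as a)
`b.append(715)` → b = [8, 92, 11, 715]
`print(a)` → prints [8, 8, 898, 11, 7]
`print(b)` → prints [8, 92, 11, 715]
`print(c)` → prints [8, 8, 898, 11, 7]

Answer:
[8, 8, 898, 11, 7]
[8, 92, 11, 715]
[8, 8, 898, 11, 7]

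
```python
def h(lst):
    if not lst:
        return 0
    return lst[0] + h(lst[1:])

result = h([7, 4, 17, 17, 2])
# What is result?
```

7 + 4 + 17 + 17 + 2 + 0 = 47

Answer: 47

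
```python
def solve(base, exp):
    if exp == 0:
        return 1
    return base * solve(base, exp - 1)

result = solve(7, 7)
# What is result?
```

solve(7, 7) = 7 * 7 * 7 * 7 * 7 * 7 * 7 = 823543

Answer: 823543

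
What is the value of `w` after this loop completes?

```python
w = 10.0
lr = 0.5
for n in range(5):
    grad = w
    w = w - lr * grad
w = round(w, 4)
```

Gradient descent: w = 10.0 * (1 - 0.5)^5
`w` takes the values: 10.0 → 5.0 → 2.5 → 1.25 → 0.625 → 0.3125

Answer: 0.3125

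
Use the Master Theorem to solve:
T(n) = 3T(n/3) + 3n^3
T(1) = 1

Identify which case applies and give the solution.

a=3, b=3, f(n)=3n^3. log_3(3) = 1. Since c=3 > 1 and the regularity condition holds (3(n/3)^3 = (3/3^3)n^3 with 3/3^3 < 1), Case 3 applies: T(n) = Θ(f(n)) = O(n^3).

Answer: O(n^3) - Case 3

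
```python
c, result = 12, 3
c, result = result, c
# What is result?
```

Trace:
`c, result = 12, 3` → c = 12; result = 3
`c, result = result, c` → c = 3; result = 12
So result = 12

Answer: 12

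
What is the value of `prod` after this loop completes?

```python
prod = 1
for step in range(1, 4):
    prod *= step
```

3! = 6
`prod` takes the values: 1 → 2 → 6

Answer: 6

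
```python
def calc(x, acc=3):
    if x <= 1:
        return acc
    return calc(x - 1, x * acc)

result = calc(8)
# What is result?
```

Accumulator trace (n, acc): (8, 3) -> (7, 24) -> (6, 168) -> (5, 1008) -> (4, 5040) -> (3, 20160) -> (2, 60480) -> (1, 120960) -> return 120960

Answer: 120960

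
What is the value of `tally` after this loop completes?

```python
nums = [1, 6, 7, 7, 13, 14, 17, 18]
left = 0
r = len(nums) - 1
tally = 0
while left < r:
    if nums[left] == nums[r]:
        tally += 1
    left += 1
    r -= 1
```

Count matching pairs from ends
`tally` takes the values: 0

Answer: 0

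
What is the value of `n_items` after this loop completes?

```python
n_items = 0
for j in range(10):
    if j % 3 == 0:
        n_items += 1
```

Count numbers divisible by 3 in range(10)
`n_items` takes the values: 0 → 1 → 2 → 3 → 4

Answer: 4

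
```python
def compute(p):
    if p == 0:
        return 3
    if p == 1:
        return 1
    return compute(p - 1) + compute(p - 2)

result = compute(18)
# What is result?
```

Build up from base cases: compute(0)=3, compute(1)=1, compute(2)=4, compute(3)=5, compute(4)=9, compute(5)=14, compute(6)=23, ..., compute(18)=7375

Answer: 7375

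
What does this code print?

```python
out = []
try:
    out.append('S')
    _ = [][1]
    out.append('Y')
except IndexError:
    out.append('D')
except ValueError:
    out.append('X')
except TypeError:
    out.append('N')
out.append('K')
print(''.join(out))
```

Execution trace: 'S' (try body) → 'D' (except IndexError) → 'K' (after the try/except). Output: SDK

Answer: SDK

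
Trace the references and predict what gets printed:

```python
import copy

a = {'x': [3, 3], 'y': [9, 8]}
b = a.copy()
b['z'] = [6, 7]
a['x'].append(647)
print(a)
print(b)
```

Key concept: shallow copy of dict with mutable values.
Step by step:
`a = {'x': [3, 3], 'y': [9, 8]}` → a = {'x': [3, 3], 'y': [9, 8]}
`b = a.copy()` → b = {'x': [3, 3], 'y': [9, 8]}
`b['z'] = [6, 7]` → b = {'x': [3, 3], 'y': [9, 8], 'z': [6, 7]}
`a['x'].append(647)` → a = {'x': [3, 3, 647], 'y': [9, 8]}; b = {'x': [3, 3, 647], 'y': [9, 8], 'z': [6, 7]}
`print(a)` → prints {'x': [3, 3, 647], 'y': [9, 8]}
`print(b)` → prints {'x': [3, 3, 647], 'y': [9, 8], 'z': [6, 7]}

Answer:
{'x': [3, 3, 647], 'y': [9, 8]}
{'x': [3, 3, 647], 'y': [9, 8], 'z': [6, 7]}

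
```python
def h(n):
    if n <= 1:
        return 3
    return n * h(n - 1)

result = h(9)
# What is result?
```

h(9) = 9 * 8 * 7 * 6 * 5 * 4 * 3 * 2 * 3 = 1088640

Answer: 1088640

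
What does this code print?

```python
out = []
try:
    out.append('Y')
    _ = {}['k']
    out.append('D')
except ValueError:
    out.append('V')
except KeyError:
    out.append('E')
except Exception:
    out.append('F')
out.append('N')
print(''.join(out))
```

Execution trace: 'Y' (try body) → 'E' (except KeyError) → 'N' (after the try/except). Output: YEN

Answer: YEN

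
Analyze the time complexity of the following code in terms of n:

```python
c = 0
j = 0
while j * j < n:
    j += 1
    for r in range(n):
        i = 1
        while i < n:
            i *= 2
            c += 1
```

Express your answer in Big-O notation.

Each loop level contributes: √n × n × log n. Multiplying the contributions gives O(n√n log n).

Answer: O(n√n log n)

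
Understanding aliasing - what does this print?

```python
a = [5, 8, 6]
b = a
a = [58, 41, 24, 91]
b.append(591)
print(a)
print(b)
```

Key concept: rebinding vs mutation: a is rebound to a new list, b still points at the original.
Step by step:
`a = [5, 8, 6]` → a = [5, 8, 6]
`b = a` → b = [5, 8, 6] (same object as a)
`a = [58, 41, 24, 91]` → a = [58, 41, 24, 91]
`b.append(591)` → b = [5, 8, 6, 591]
`print(a)` → prints [58, 41, 24, 91]
`print(b)` → prints [5, 8, 6, 591]

Answer:
[58, 41, 24, 91]
[5, 8, 6, 591]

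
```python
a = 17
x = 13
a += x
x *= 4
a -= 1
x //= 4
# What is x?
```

Trace:
`a = 17` → a = 17
`x = 13` → x = 13
`a += x` → a = 30
`x *= 4` → x = 52
`a -= 1` → a = 29
`x //= 4` → x = 13
So x = 13

Answer: 13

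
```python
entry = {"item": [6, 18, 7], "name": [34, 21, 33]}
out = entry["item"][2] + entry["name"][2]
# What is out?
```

Trace:
`entry = {"item": [6, 18, 7], "name": [34, 21, 33]}` → entry = {'item': [6, 18, 7], 'name': [34, 21, 33]}
`out = entry["item"][2] + entry["name"][2]` → out = 40
So out = 40

Answer: 40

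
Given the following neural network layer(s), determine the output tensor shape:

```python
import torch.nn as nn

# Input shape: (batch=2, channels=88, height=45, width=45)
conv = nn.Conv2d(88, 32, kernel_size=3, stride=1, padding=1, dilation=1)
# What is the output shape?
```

Input: (2, 88, 45, 45) -> Output: (2, 32, 45, 45)

Answer: (2, 32, 45, 45)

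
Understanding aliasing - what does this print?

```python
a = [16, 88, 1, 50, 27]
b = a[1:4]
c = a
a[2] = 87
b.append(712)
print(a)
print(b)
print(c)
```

Key concept: slice vs alias.
Step by step:
`a = [16, 88, 1, 50, 27]` → a = [16, 88, 1, 50, 27]
`b = a[1:4]` → b = [88, 1, 50]
`c = a` → c = [16, 88, 1, 50, 27] (same object as a)
`a[2] = 87` → a = [16, 88, 87, 50, 27] (same object as c); c = [16, 88, 87, 50, 27] (same object as a)
`b.append(712)` → b = [88, 1, 50, 712]
`print(a)` → prints [16, 88, 87, 50, 27]
`print(b)` → prints [88, 1, 50, 712]
`print(c)` → prints [16, 88, 87, 50, 27]

Answer:
[16, 88, 87, 50, 27]
[88, 1, 50, 712]
[16, 88, 87, 50, 27]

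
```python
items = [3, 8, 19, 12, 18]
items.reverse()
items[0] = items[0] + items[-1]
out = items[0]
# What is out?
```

Trace:
`items = [3, 8, 19, 12, 18]` → items = [3, 8, 19, 12, 18]
`items.reverse()` → items = [18, 12, 19, 8, 3]
`items[0] = items[0] + items[-1]` → items = [21, 12, 19, 8, 3]
`out = items[0]` → out = 21
So out = 21

Answer: 21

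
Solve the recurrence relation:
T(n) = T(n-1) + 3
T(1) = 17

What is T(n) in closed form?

Unrolling: T(n) = T(1) + 3·(n-1) = 17 + 3(n-1) = 3n + 14.

Answer: T(n) = 3n + 14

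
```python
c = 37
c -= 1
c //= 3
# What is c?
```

Trace:
`c = 37` → c = 37
`c -= 1` → c = 36
`c //= 3` → c = 12
So c = 12

Answer: 12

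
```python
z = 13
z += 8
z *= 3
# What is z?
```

Trace:
`z = 13` → z = 13
`z += 8` → z = 21
`z *= 3` → z = 63
So z = 63

Answer: 63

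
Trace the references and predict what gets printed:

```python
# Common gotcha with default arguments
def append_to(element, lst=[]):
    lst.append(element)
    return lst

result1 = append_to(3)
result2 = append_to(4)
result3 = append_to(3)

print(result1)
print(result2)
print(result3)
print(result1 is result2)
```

Key concept: mutable default argument gotcha.
Step by step:
`result1 = append_to(3)` → result1 = [3]
`result2 = append_to(4)` → result1 = [3, 4] (same object as result2); result2 = [3, 4] (same object as result1)
`result3 = append_to(3)` → result1 = [3, 4, 3] (same object as result2, result3); result2 = [3, 4, 3] (same object as result1, result3); result3 = [3, 4, 3] (same object as result1, result2)
`print(result1)` → prints [3, 4, 3]
`print(result2)` → prints [3, 4, 3]
`print(result3)` → prints [3, 4, 3]
`print(result1 is result2)` → prints True

Answer:
[3, 4, 3]
[3, 4, 3]
[3, 4, 3]
True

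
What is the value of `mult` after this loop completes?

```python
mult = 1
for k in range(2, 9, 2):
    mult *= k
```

Product of even numbers 2 to 8
`mult` takes the values: 1 → 2 → 8 → 48 → 384

Answer: 384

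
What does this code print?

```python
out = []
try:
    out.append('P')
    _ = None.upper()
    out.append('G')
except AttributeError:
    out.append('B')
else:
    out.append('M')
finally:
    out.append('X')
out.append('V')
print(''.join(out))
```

Execution trace: 'P' (try body) → 'B' (except AttributeError) → 'X' (finally) → 'V' (after the try/except). Output: PBXV

Answer: PBXV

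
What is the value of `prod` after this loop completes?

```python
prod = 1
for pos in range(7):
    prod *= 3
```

3^7 = 2187
`prod` takes the values: 1 → 3 → 9 → 27 → 81 → 243 → 729 → 2187

Answer: 2187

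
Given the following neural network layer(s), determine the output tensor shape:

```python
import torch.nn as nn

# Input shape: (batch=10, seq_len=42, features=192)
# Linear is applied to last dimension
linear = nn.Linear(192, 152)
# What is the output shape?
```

Input: (10, 42, 192) -> Output: (10, 42, 152)

Answer: (10, 42, 152)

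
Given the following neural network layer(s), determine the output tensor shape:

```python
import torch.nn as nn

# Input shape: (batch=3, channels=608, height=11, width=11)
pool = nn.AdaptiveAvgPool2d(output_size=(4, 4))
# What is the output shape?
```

Input: (3, 608, 11, 11) -> Output: (3, 608, 4, 4)

Answer: (3, 608, 4, 4)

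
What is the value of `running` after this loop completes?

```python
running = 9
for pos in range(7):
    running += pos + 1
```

Start at 9, add 1 to 7 = 37
`running` takes the values: 9 → 10 → 12 → 15 → 19 → 24 → 30 → 37

Answer: 37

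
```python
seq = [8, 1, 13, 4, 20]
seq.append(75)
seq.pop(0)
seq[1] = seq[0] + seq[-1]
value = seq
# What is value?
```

Trace:
`seq = [8, 1, 13, 4, 20]` → seq = [8, 1, 13, 4, 20]
`seq.append(75)` → seq = [8, 1, 13, 4, 20, 75]
`seq.pop(0)` → seq = [1, 13, 4, 20, 75]
`seq[1] = seq[0] + seq[-1]` → seq = [1, 76, 4, 20, 75]
`value = seq` → value = [1, 76, 4, 20, 75]
So value = [1, 76, 4, 20, 75]

Answer: [1, 76, 4, 20, 75]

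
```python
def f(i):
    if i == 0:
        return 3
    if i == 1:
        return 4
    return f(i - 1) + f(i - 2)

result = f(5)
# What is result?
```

Build up from base cases: f(0)=3, f(1)=4, f(2)=7, f(3)=11, f(4)=18, f(5)=29

Answer: 29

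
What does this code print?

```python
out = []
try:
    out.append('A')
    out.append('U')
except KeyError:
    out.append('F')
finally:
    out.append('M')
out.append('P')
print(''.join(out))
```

Execution trace: 'A' (try body) → 'U' (try body, no exception) → 'M' (finally) → 'P' (after the try/except). Output: AUMP

Answer: AUMP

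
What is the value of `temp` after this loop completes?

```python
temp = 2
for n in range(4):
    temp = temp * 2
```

Multiply by 2, 4 times: 2 * 2^4 = 32
`temp` takes the values: 2 → 4 → 8 → 16 → 32

Answer: 32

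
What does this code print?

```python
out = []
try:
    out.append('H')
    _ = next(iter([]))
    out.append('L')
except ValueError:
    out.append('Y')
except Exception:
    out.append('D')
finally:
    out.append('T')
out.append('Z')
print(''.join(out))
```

Execution trace: 'H' (try body) → 'D' (except Exception) → 'T' (finally) → 'Z' (after the try/except). Output: HDTZ

Answer: HDTZ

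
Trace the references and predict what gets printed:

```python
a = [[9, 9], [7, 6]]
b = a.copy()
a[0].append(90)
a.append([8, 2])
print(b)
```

Key concept: shallow copy with nested lists.
Step by step:
`a = [[9, 9], [7, 6]]` → a = [[9, 9], [7, 6]]
`b = a.copy()` → b = [[9, 9], [7, 6]]
`a[0].append(90)` → a = [[9, 9, 90], [7, 6]]; b = [[9, 9, 90], [7, 6]]
`a.append([8, 2])` → a = [[9, 9, 90], [7, 6], [8, 2]]
`print(b)` → prints [[9, 9, 90], [7, 6]]

Answer: [[9, 9, 90], [7, 6]]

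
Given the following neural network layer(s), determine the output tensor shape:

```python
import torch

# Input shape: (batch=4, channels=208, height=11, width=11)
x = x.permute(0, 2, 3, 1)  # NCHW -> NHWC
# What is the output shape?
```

Input: (4, 208, 11, 11) -> Output: (4, 11, 11, 208)

Answer: (4, 11, 11, 208)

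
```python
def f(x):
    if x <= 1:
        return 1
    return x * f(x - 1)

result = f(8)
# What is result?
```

f(8) = 8 * 7 * 6 * 5 * 4 * 3 * 2 * 1 = 40320

Answer: 40320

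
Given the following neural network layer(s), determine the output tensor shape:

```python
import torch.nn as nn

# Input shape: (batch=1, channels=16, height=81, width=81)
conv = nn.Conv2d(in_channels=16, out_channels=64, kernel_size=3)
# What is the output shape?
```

Input: (1, 16, 81, 81) -> Output: (1, 64, 79, 79)

Answer: (1, 64, 79, 79)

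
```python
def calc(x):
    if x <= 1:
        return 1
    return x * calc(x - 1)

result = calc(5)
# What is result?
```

calc(5) = 5 * 4 * 3 * 2 * 1 = 120

Answer: 120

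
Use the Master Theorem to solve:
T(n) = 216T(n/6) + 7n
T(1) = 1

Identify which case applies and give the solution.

a=216, b=6, f(n)=7n. log_6(216) = 3. Since c=1 < 3, Case 1 applies: T(n) = Θ(n^log_b(a)) = O(n^3).

Answer: O(n^3) - Case 1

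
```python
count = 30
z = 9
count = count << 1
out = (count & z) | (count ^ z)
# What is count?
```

Trace:
`count = 30` → count = 30
`z = 9` → z = 9
`count = count << 1` → count = 60
`out = (count & z) | (count ^ z)` → out = 61
So count = 60

Answer: 60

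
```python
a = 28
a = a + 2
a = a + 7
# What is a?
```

Trace:
`a = 28` → a = 28
`a = a + 2` → a = 30
`a = a + 7` → a = 37
So a = 37

Answer: 37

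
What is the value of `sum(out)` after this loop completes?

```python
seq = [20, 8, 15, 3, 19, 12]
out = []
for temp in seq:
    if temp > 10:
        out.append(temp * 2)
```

Sum of doubled values > 10
`out` takes the values: [] → [40] → [40, 30] → [40, 30, 38] → [40, 30, 38, 24]
So `sum(out)` = 132

Answer: 132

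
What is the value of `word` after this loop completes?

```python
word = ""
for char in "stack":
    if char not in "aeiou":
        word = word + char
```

Remove vowels from 'stack'
`word` takes the values: "" → "s" → "st" → "stc" → "stck"

Answer: "stck"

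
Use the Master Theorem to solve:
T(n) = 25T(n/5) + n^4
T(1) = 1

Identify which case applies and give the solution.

a=25, b=5, f(n)=n^4. log_5(25) = 2. Since c=4 > 2 and the regularity condition holds (25(n/5)^4 = (25/5^4)n^4 with 25/5^4 < 1), Case 3 applies: T(n) = Θ(f(n)) = O(n^4).

Answer: O(n^4) - Case 3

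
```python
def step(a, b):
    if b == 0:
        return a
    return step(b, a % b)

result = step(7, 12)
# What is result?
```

step(7, 12) -> step(12, 7) -> step(7, 5) -> step(5, 2) -> step(2, 1) -> step(1, 0) -> 1

Answer: 1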